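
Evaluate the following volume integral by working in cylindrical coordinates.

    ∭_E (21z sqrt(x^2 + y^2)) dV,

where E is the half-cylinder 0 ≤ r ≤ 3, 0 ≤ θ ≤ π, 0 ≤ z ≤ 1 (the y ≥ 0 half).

In cylindrical coordinates, x = r cos(θ), y = r sin(θ), z = z, and dV = r dr dθ dz.

The integrand becomes 21r z, so

    ∭_E (21z sqrt(x^2 + y^2)) dV = ∫_{0}^{π} ∫_{0}^{3} ∫_{0}^{1} (21r z) · r dz dr dθ.

Inner (z): 21r^2/2.
Middle (r from 0 to 3): 189/2.
Outer (θ): 189π/2.

Therefore the triple integral equals 189π/2.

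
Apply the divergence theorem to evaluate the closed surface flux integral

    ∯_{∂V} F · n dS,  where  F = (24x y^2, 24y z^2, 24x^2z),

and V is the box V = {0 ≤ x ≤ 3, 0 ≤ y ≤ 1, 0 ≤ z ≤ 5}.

By the divergence theorem,

    ∯_{∂V} F · n dS = ∭_V (∇ · F) dV.

Compute the divergence:
    ∇ · F = ∂F_x/∂x + ∂F_y/∂y + ∂F_z/∂z = 24y^2 + 24z^2 + 24x^2 = 24x^2 + 24y^2 + 24z^2.

V is a rectangular box, so dV = dx dy dz with 0 ≤ x ≤ 3, 0 ≤ y ≤ 1, 0 ≤ z ≤ 5.

Integrate (24x^2 + 24y^2 + 24z^2) over V as an iterated integral:

    ∭_V (∇·F) dV = ∫_0^{3} ∫_0^{1} ∫_0^{5} (24x^2 + 24y^2 + 24z^2) dz dy dx.

Inner (z from 0 to 5): 120x^2 + 120y^2 + 1000.
Middle (y from 0 to 1): 120x^2 + 1040.
Outer (x from 0 to 3): 4200.

Therefore ∯_{∂V} F · n dS = 4200.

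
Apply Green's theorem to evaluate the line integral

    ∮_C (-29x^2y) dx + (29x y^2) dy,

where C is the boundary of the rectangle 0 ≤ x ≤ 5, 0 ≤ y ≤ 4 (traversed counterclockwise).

Green's theorem converts the closed line integral into a double integral over the enclosed region D:

    ∮_C P dx + Q dy = ∬_D (∂Q/∂x - ∂P/∂y) dA.

Here P = -29x^2y, Q = 29x y^2, so

    ∂Q/∂x = 29y^2,    ∂P/∂y = -29x^2,
    ∂Q/∂x - ∂P/∂y = 29x^2 + 29y^2.

D is the region 0 ≤ x ≤ 5, 0 ≤ y ≤ 4. Evaluating the double integral:

    ∬_D (29x^2 + 29y^2) dA = ∫_0^{5} ∫_0^{4} (29x^2 + 29y^2) dy dx.

Inner (y from 0 to 4): 116x^2 + 1856/3.
Outer (x from 0 to 5): 23780/3.

Therefore ∮_C P dx + Q dy = 23780/3.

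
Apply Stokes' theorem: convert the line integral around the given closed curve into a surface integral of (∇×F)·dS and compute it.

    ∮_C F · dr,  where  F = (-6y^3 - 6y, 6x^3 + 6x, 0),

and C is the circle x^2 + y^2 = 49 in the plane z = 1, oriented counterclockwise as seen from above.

Let S be the flat disk x^2 + y^2 ≤ 49 in the plane z = 1, with upward unit normal n̂ = ẑ. By Stokes' theorem,

    ∮_C F · dr = ∬_S (∇ × F) · n̂ dS = ∬_D (curl F)_z dA,

where D is the disk x^2 + y^2 ≤ 49.

Compute the curl of F = (-6y^3 - 6y, 6x^3 + 6x, 0):
    (∇ × F)_x = ∂F_z/∂y - ∂F_y/∂z = 0,
    (∇ × F)_y = ∂F_x/∂z - ∂F_z/∂x = 0,
    (∇ × F)_z = ∂F_y/∂x - ∂F_x/∂y = 18x^2 + 18y^2 + 12.

On z = 1, (curl F)_z = 18x^2 + 18y^2 + 12.

Convert to polar (x = r cos θ, y = r sin θ, dA = r dr dθ); the integrand becomes 18r^2 + 12, so

    ∬_D (curl F)_z dA = ∫_0^{2π} ∫_0^{7} (18r^2 + 12) · r dr dθ.

Inner (r from 0 to 7): 22197/2.
Outer (θ from 0 to 2π): 22197π.

Therefore ∮_C F · dr = 22197π.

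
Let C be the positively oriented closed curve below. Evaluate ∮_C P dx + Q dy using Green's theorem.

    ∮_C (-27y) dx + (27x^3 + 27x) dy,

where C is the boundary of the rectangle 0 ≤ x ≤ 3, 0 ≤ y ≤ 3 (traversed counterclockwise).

Green's theorem converts the closed line integral into a double integral over the enclosed region D:

    ∮_C P dx + Q dy = ∬_D (∂Q/∂x - ∂P/∂y) dA.

Here P = -27y, Q = 27x^3 + 27x, so

    ∂Q/∂x = 81x^2 + 27,    ∂P/∂y = -27,
    ∂Q/∂x - ∂P/∂y = 81x^2 + 54.

D is the region 0 ≤ x ≤ 3, 0 ≤ y ≤ 3. Evaluating the double integral:

    ∬_D (81x^2 + 54) dA = ∫_0^{3} ∫_0^{3} (81x^2 + 54) dy dx.

Inner (y from 0 to 3): 243x^2 + 162.
Outer (x from 0 to 3): 2673.

Therefore ∮_C P dx + Q dy = 2673.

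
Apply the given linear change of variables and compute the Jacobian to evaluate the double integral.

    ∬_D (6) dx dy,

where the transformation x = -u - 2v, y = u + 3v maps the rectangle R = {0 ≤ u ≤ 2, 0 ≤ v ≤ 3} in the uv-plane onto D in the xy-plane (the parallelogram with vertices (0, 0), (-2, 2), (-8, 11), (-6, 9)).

Compute the Jacobian determinant of (x, y) with respect to (u, v):

    ∂(x,y)/∂(u,v) = | -1  -2 | = (-1)(3) - (-2)(1) = -1.
                   | 1  3 |

Its absolute value is |J| = 1 (the area scaling factor).

Substituting x = -u - 2v, y = u + 3v into the integrand,

    6 → 6,

so the integral becomes

    ∬_R (6) · |J| du dv = ∫_0^2 ∫_0^3 (6) dv du.

Inner (v): 18.
Outer (u): 36.

Therefore ∬_D (6) dx dy = 36.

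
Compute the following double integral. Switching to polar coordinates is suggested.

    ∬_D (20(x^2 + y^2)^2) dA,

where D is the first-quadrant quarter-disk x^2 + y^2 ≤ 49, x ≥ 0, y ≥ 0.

The region D is 0 ≤ r ≤ 7, 0 ≤ θ ≤ π/2 in polar coordinates, where x = r cos(θ), y = r sin(θ), and dA = r dr dθ.

Under the substitution, the integrand becomes 20r^4, so

    ∬_D (20(x^2 + y^2)^2) dA = ∫_{0}^{π/2} ∫_{0}^{7} (20r^4) · r dr dθ.

Inner integral (in r): ∫_{0}^{7} (20r^4) · r dr = 1176490/3.

Outer integral (in θ): ∫_{0}^{π/2} (1176490/3) dθ = 588245π/3.

Therefore ∬_D (20(x^2 + y^2)^2) dA = 588245π/3.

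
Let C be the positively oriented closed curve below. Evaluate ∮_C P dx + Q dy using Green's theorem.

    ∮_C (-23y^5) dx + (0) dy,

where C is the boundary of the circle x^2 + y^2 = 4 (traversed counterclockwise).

Green's theorem converts the closed line integral into a double integral over the enclosed region D:

    ∮_C P dx + Q dy = ∬_D (∂Q/∂x - ∂P/∂y) dA.

Here P = -23y^5, Q = 0, so

    ∂Q/∂x = 0,    ∂P/∂y = -115y^4,
    ∂Q/∂x - ∂P/∂y = 115y^4.

D is the region x^2 + y^2 ≤ 4. Evaluating the double integral:

In polar coordinates (x = r cos θ, y = r sin θ, dA = r dr dθ) the integrand becomes 115r^4sin(θ)^4, so

    ∬_D (115y^4) dA = ∫_0^{2π} ∫_0^{2} (115r^4sin(θ)^4) · r dr dθ.

Inner (r from 0 to 2): 3680sin(θ)^4/3.
Outer (θ from 0 to 2π): 920π.

Therefore ∮_C P dx + Q dy = 920π.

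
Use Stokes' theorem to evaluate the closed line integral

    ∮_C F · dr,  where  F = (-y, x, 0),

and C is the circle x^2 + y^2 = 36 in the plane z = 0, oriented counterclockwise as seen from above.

Let S be the flat disk x^2 + y^2 ≤ 36 in the plane z = 0, with upward unit normal n̂ = ẑ. By Stokes' theorem,

    ∮_C F · dr = ∬_S (∇ × F) · n̂ dS = ∬_D (curl F)_z dA,

where D is the disk x^2 + y^2 ≤ 36.

Compute the curl of F = (-y, x, 0):
    (∇ × F)_x = ∂F_z/∂y - ∂F_y/∂z = 0,
    (∇ × F)_y = ∂F_x/∂z - ∂F_z/∂x = 0,
    (∇ × F)_z = ∂F_y/∂x - ∂F_x/∂y = 2.

On z = 0, (curl F)_z = 2.

Convert to polar (x = r cos θ, y = r sin θ, dA = r dr dθ); the integrand becomes 2, so

    ∬_D (curl F)_z dA = ∫_0^{2π} ∫_0^{6} (2) · r dr dθ.

Inner (r from 0 to 6): 36.
Outer (θ from 0 to 2π): 72π.

Therefore ∮_C F · dr = 72π.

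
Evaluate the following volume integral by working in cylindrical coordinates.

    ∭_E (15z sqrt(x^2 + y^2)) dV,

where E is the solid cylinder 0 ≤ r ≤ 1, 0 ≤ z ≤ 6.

In cylindrical coordinates, x = r cos(θ), y = r sin(θ), z = z, and dV = r dr dθ dz.

The integrand becomes 15r z, so

    ∭_E (15z sqrt(x^2 + y^2)) dV = ∫_{0}^{2π} ∫_{0}^{1} ∫_{0}^{6} (15r z) · r dz dr dθ.

Inner (z): 270r^2.
Middle (r from 0 to 1): 90.
Outer (θ): 180π.

Therefore the triple integral equals 180π.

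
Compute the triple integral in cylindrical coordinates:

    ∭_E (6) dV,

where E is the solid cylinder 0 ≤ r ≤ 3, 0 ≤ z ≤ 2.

In cylindrical coordinates, x = r cos(θ), y = r sin(θ), z = z, and dV = r dr dθ dz.

The integrand becomes 6, so

    ∭_E (6) dV = ∫_{0}^{2π} ∫_{0}^{3} ∫_{0}^{2} (6) · r dz dr dθ.

Inner (z): 12r.
Middle (r from 0 to 3): 54.
Outer (θ): 108π.

Therefore the triple integral equals 108π.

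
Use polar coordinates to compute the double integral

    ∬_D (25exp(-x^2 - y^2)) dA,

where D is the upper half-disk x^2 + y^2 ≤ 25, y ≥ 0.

The region D is 0 ≤ r ≤ 5, 0 ≤ θ ≤ π in polar coordinates, where x = r cos(θ), y = r sin(θ), and dA = r dr dθ.

Under the substitution, the integrand becomes 25exp(-r^2), so

    ∬_D (25exp(-x^2 - y^2)) dA = ∫_{0}^{π} ∫_{0}^{5} (25exp(-r^2)) · r dr dθ.

Inner integral (in r): ∫_{0}^{5} (25exp(-r^2)) · r dr = 25/2 - 25exp(-25)/2.

Outer integral (in θ): ∫_{0}^{π} (25/2 - 25exp(-25)/2) dθ = -25π (1 - exp(25))exp(-25)/2.

Therefore ∬_D (25exp(-x^2 - y^2)) dA = -25π (1 - exp(25))exp(-25)/2.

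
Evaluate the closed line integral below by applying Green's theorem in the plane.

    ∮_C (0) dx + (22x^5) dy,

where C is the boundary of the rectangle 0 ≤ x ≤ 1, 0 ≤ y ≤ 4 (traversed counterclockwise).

Green's theorem converts the closed line integral into a double integral over the enclosed region D:

    ∮_C P dx + Q dy = ∬_D (∂Q/∂x - ∂P/∂y) dA.

Here P = 0, Q = 22x^5, so

    ∂Q/∂x = 110x^4,    ∂P/∂y = 0,
    ∂Q/∂x - ∂P/∂y = 110x^4.

D is the region 0 ≤ x ≤ 1, 0 ≤ y ≤ 4. Evaluating the double integral:

    ∬_D (110x^4) dA = ∫_0^{1} ∫_0^{4} (110x^4) dy dx.

Inner (y from 0 to 4): 440x^4.
Outer (x from 0 to 1): 88.

Therefore ∮_C P dx + Q dy = 88.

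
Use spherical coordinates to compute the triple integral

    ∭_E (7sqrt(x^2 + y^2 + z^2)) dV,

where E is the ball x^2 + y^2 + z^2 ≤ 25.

In spherical coordinates, x = ρ sin(φ) cos(θ), y = ρ sin(φ) sin(θ), z = ρ cos(φ), and dV = ρ^2 sin(φ) dρ dφ dθ.

The integrand becomes 7ρ, so

    ∭_E (7sqrt(x^2 + y^2 + z^2)) dV = ∫_{0}^{2π} ∫_{0}^{π} ∫_{0}^{5} (7ρ) · ρ^2 sin(φ) dρ dφ dθ.

Inner (ρ): 4375sin(φ)/4.
Middle (φ): 4375/2.
Outer (θ): 4375π.

Therefore the triple integral equals 4375π.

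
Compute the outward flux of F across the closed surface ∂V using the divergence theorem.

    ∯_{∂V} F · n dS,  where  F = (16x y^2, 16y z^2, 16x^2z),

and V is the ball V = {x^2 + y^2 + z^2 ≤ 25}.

By the divergence theorem,

    ∯_{∂V} F · n dS = ∭_V (∇ · F) dV.

Compute the divergence:
    ∇ · F = ∂F_x/∂x + ∂F_y/∂y + ∂F_z/∂z = 16y^2 + 16z^2 + 16x^2 = 16x^2 + 16y^2 + 16z^2.

In spherical coordinates, x = ρ sin(φ) cos(θ), y = ρ sin(φ) sin(θ), z = ρ cos(φ), dV = ρ^2 sin(φ) dρ dφ dθ, with 0 ≤ ρ ≤ 5, 0 ≤ φ ≤ π, 0 ≤ θ ≤ 2π.

The integrand, after substitution and multiplying by the volume element, becomes (16ρ^2) · ρ^2 sin(φ), so

    ∭_V (∇·F) dV = ∫_0^{2π} ∫_0^{π} ∫_0^{5} (16ρ^2) · ρ^2 sin(φ) dρ dφ dθ.

Inner (ρ from 0 to 5): 10000sin(φ).
Middle (φ from 0 to π): 20000.
Outer (θ from 0 to 2π): 40000π.

Therefore ∯_{∂V} F · n dS = 40000π.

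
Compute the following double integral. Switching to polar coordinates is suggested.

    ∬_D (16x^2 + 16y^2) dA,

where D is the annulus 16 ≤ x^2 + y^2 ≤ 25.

The region D is 4 ≤ r ≤ 5, 0 ≤ θ ≤ 2π in polar coordinates, where x = r cos(θ), y = r sin(θ), and dA = r dr dθ.

Under the substitution, the integrand becomes 16r^2, so

    ∬_D (16x^2 + 16y^2) dA = ∫_{0}^{2π} ∫_{4}^{5} (16r^2) · r dr dθ.

Inner integral (in r): ∫_{4}^{5} (16r^2) · r dr = 1476.

Outer integral (in θ): ∫_{0}^{2π} (1476) dθ = 2952π.

Therefore ∬_D (16x^2 + 16y^2) dA = 2952π.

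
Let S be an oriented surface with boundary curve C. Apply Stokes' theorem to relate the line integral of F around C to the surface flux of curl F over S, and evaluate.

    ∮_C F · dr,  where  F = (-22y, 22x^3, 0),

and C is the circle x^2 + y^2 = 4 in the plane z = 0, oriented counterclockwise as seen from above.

Let S be the flat disk x^2 + y^2 ≤ 4 in the plane z = 0, with upward unit normal n̂ = ẑ. By Stokes' theorem,

    ∮_C F · dr = ∬_S (∇ × F) · n̂ dS = ∬_D (curl F)_z dA,

where D is the disk x^2 + y^2 ≤ 4.

Compute the curl of F = (-22y, 22x^3, 0):
    (∇ × F)_x = ∂F_z/∂y - ∂F_y/∂z = 0,
    (∇ × F)_y = ∂F_x/∂z - ∂F_z/∂x = 0,
    (∇ × F)_z = ∂F_y/∂x - ∂F_x/∂y = 66x^2 + 22.

On z = 0, (curl F)_z = 66x^2 + 22.

Convert to polar (x = r cos θ, y = r sin θ, dA = r dr dθ); the integrand becomes 66r^2cos(θ)^2 + 22, so

    ∬_D (curl F)_z dA = ∫_0^{2π} ∫_0^{2} (66r^2cos(θ)^2 + 22) · r dr dθ.

Inner (r from 0 to 2): 264cos(θ)^2 + 44.
Outer (θ from 0 to 2π): 352π.

Therefore ∮_C F · dr = 352π.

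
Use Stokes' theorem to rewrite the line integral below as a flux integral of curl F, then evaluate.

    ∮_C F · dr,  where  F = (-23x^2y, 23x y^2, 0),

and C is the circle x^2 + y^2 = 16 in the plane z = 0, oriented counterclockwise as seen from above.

Let S be the flat disk x^2 + y^2 ≤ 16 in the plane z = 0, with upward unit normal n̂ = ẑ. By Stokes' theorem,

    ∮_C F · dr = ∬_S (∇ × F) · n̂ dS = ∬_D (curl F)_z dA,

where D is the disk x^2 + y^2 ≤ 16.

Compute the curl of F = (-23x^2y, 23x y^2, 0):
    (∇ × F)_x = ∂F_z/∂y - ∂F_y/∂z = 0,
    (∇ × F)_y = ∂F_x/∂z - ∂F_z/∂x = 0,
    (∇ × F)_z = ∂F_y/∂x - ∂F_x/∂y = 23x^2 + 23y^2.

On z = 0, (curl F)_z = 23x^2 + 23y^2.

Convert to polar (x = r cos θ, y = r sin θ, dA = r dr dθ); the integrand becomes 23r^2, so

    ∬_D (curl F)_z dA = ∫_0^{2π} ∫_0^{4} (23r^2) · r dr dθ.

Inner (r from 0 to 4): 1472.
Outer (θ from 0 to 2π): 2944π.

Therefore ∮_C F · dr = 2944π.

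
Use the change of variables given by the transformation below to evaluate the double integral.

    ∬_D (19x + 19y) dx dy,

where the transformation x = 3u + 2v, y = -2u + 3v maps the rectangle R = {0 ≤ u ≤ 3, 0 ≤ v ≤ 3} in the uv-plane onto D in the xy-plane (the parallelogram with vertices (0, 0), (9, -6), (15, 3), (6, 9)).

Compute the Jacobian determinant of (x, y) with respect to (u, v):

    ∂(x,y)/∂(u,v) = | 3  2 | = (3)(3) - (2)(-2) = 13.
                   | -2  3 |

Its absolute value is |J| = 13 (the area scaling factor).

Substituting x = 3u + 2v, y = -2u + 3v into the integrand,

    19x + 19y → 19u + 95v,

so the integral becomes

    ∬_R (19u + 95v) · |J| du dv = ∫_0^3 ∫_0^3 (247u + 1235v) dv du.

Inner (v): 741u + 11115/2.
Outer (u): 20007.

Therefore ∬_D (19x + 19y) dx dy = 20007.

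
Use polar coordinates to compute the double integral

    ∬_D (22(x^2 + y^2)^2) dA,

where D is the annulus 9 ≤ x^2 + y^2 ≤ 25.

The region D is 3 ≤ r ≤ 5, 0 ≤ θ ≤ 2π in polar coordinates, where x = r cos(θ), y = r sin(θ), and dA = r dr dθ.

Under the substitution, the integrand becomes 22r^4, so

    ∬_D (22(x^2 + y^2)^2) dA = ∫_{0}^{2π} ∫_{3}^{5} (22r^4) · r dr dθ.

Inner integral (in r): ∫_{3}^{5} (22r^4) · r dr = 163856/3.

Outer integral (in θ): ∫_{0}^{2π} (163856/3) dθ = 327712π/3.

Therefore ∬_D (22(x^2 + y^2)^2) dA = 327712π/3.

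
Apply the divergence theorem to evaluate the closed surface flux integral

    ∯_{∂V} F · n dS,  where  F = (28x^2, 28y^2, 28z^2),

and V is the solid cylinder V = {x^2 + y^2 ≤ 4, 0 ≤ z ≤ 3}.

By the divergence theorem,

    ∯_{∂V} F · n dS = ∭_V (∇ · F) dV.

Compute the divergence:
    ∇ · F = ∂F_x/∂x + ∂F_y/∂y + ∂F_z/∂z = 56x + 56y + 56z.

In cylindrical coordinates, x = r cos(θ), y = r sin(θ), z = z, dV = r dr dθ dz, with 0 ≤ r ≤ 2, 0 ≤ θ ≤ 2π, 0 ≤ z ≤ 3.

The integrand, after substitution and multiplying by the volume element, becomes (56sqrt(2)r sin(θ + π/4) + 56z) · r, so

    ∭_V (∇·F) dV = ∫_0^{2π} ∫_0^{2} ∫_0^{3} (56sqrt(2)r sin(θ + π/4) + 56z) · r dz dr dθ.

Inner (z from 0 to 3): 84r (2sqrt(2)r sin(θ + π/4) + 3).
Middle (r from 0 to 2): 448sqrt(2)sin(θ + π/4) + 504.
Outer (θ from 0 to 2π): 1008π.

Therefore ∯_{∂V} F · n dS = 1008π.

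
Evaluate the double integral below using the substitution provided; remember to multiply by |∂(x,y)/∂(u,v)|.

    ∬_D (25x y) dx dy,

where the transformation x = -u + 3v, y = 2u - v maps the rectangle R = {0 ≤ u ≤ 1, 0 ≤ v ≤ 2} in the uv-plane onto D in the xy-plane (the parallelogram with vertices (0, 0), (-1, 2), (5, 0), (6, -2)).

Compute the Jacobian determinant of (x, y) with respect to (u, v):

    ∂(x,y)/∂(u,v) = | -1  3 | = (-1)(-1) - (3)(2) = -5.
                   | 2  -1 |

Its absolute value is |J| = 5 (the area scaling factor).

Substituting x = -u + 3v, y = 2u - v into the integrand,

    25x y → -50u^2 + 175u v - 75v^2,

so the integral becomes

    ∬_R (-50u^2 + 175u v - 75v^2) · |J| du dv = ∫_0^1 ∫_0^2 (-250u^2 + 875u v - 375v^2) dv du.

Inner (v): -500u^2 + 1750u - 1000.
Outer (u): -875/3.

Therefore ∬_D (25x y) dx dy = -875/3.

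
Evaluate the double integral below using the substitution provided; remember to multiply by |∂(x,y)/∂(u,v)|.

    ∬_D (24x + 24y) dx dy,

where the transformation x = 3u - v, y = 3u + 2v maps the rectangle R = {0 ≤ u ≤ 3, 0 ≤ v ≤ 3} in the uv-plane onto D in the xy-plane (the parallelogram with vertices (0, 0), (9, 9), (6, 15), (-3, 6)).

Compute the Jacobian determinant of (x, y) with respect to (u, v):

    ∂(x,y)/∂(u,v) = | 3  -1 | = (3)(2) - (-1)(3) = 9.
                   | 3  2 |

Its absolute value is |J| = 9 (the area scaling factor).

Substituting x = 3u - v, y = 3u + 2v into the integrand,

    24x + 24y → 144u + 24v,

so the integral becomes

    ∬_R (144u + 24v) · |J| du dv = ∫_0^3 ∫_0^3 (1296u + 216v) dv du.

Inner (v): 3888u + 972.
Outer (u): 20412.

Therefore ∬_D (24x + 24y) dx dy = 20412.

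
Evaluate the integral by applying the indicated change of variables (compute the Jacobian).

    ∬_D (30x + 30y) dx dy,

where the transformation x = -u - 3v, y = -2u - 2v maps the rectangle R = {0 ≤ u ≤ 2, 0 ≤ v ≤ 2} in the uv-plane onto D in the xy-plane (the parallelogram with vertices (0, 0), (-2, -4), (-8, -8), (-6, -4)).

Compute the Jacobian determinant of (x, y) with respect to (u, v):

    ∂(x,y)/∂(u,v) = | -1  -3 | = (-1)(-2) - (-3)(-2) = -4.
                   | -2  -2 |

Its absolute value is |J| = 4 (the area scaling factor).

Substituting x = -u - 3v, y = -2u - 2v into the integrand,

    30x + 30y → -90u - 150v,

so the integral becomes

    ∬_R (-90u - 150v) · |J| du dv = ∫_0^2 ∫_0^2 (-360u - 600v) dv du.

Inner (v): -720u - 1200.
Outer (u): -3840.

Therefore ∬_D (30x + 30y) dx dy = -3840.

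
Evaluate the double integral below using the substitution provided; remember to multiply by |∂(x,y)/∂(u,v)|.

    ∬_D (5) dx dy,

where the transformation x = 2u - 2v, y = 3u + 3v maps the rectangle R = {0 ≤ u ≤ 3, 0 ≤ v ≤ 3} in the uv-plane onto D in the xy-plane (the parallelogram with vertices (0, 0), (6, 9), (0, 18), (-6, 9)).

Compute the Jacobian determinant of (x, y) with respect to (u, v):

    ∂(x,y)/∂(u,v) = | 2  -2 | = (2)(3) - (-2)(3) = 12.
                   | 3  3 |

Its absolute value is |J| = 12 (the area scaling factor).

Substituting x = 2u - 2v, y = 3u + 3v into the integrand,

    5 → 5,

so the integral becomes

    ∬_R (5) · |J| du dv = ∫_0^3 ∫_0^3 (60) dv du.

Inner (v): 180.
Outer (u): 540.

Therefore ∬_D (5) dx dy = 540.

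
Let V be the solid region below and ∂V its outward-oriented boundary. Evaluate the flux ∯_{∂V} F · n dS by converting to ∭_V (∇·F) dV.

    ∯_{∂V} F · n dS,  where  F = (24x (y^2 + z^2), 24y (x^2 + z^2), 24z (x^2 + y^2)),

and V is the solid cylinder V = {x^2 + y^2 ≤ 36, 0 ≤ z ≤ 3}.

By the divergence theorem,

    ∯_{∂V} F · n dS = ∭_V (∇ · F) dV.

Compute the divergence:
    ∇ · F = ∂F_x/∂x + ∂F_y/∂y + ∂F_z/∂z = 24y^2 + 24z^2 + 24x^2 + 24z^2 + 24x^2 + 24y^2 = 48x^2 + 48y^2 + 48z^2.

In cylindrical coordinates, x = r cos(θ), y = r sin(θ), z = z, dV = r dr dθ dz, with 0 ≤ r ≤ 6, 0 ≤ θ ≤ 2π, 0 ≤ z ≤ 3.

The integrand, after substitution and multiplying by the volume element, becomes (48r^2 + 48z^2) · r, so

    ∭_V (∇·F) dV = ∫_0^{2π} ∫_0^{6} ∫_0^{3} (48r^2 + 48z^2) · r dz dr dθ.

Inner (z from 0 to 3): 144r (r^2 + 3).
Middle (r from 0 to 6): 54432.
Outer (θ from 0 to 2π): 108864π.

Therefore ∯_{∂V} F · n dS = 108864π.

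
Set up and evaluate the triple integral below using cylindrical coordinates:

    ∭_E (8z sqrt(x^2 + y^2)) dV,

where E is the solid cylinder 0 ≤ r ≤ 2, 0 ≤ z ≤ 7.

In cylindrical coordinates, x = r cos(θ), y = r sin(θ), z = z, and dV = r dr dθ dz.

The integrand becomes 8r z, so

    ∭_E (8z sqrt(x^2 + y^2)) dV = ∫_{0}^{2π} ∫_{0}^{2} ∫_{0}^{7} (8r z) · r dz dr dθ.

Inner (z): 196r^2.
Middle (r from 0 to 2): 1568/3.
Outer (θ): 3136π/3.

Therefore the triple integral equals 3136π/3.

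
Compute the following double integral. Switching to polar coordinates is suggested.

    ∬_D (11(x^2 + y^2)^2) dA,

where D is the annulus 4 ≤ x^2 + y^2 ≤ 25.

The region D is 2 ≤ r ≤ 5, 0 ≤ θ ≤ 2π in polar coordinates, where x = r cos(θ), y = r sin(θ), and dA = r dr dθ.

Under the substitution, the integrand becomes 11r^4, so

    ∬_D (11(x^2 + y^2)^2) dA = ∫_{0}^{2π} ∫_{2}^{5} (11r^4) · r dr dθ.

Inner integral (in r): ∫_{2}^{5} (11r^4) · r dr = 57057/2.

Outer integral (in θ): ∫_{0}^{2π} (57057/2) dθ = 57057π.

Therefore ∬_D (11(x^2 + y^2)^2) dA = 57057π.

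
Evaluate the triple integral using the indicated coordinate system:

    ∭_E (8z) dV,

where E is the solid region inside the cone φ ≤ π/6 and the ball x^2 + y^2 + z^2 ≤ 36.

In spherical coordinates, x = ρ sin(φ) cos(θ), y = ρ sin(φ) sin(θ), z = ρ cos(φ), and dV = ρ^2 sin(φ) dρ dφ dθ.

The integrand becomes 8ρ cos(φ), so

    ∭_E (8z) dV = ∫_{0}^{2π} ∫_{0}^{π/6} ∫_{0}^{6} (8ρ cos(φ)) · ρ^2 sin(φ) dρ dφ dθ.

Inner (ρ): 1296sin(2φ).
Middle (φ): 324.
Outer (θ): 648π.

Therefore the triple integral equals 648π.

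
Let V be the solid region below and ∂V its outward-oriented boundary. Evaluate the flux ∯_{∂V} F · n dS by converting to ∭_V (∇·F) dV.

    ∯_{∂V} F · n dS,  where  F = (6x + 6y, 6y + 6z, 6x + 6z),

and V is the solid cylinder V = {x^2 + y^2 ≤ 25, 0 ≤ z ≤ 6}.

By the divergence theorem,

    ∯_{∂V} F · n dS = ∭_V (∇ · F) dV.

Compute the divergence:
    ∇ · F = ∂F_x/∂x + ∂F_y/∂y + ∂F_z/∂z = 6 + 6 + 6 = 18.

In cylindrical coordinates, x = r cos(θ), y = r sin(θ), z = z, dV = r dr dθ dz, with 0 ≤ r ≤ 5, 0 ≤ θ ≤ 2π, 0 ≤ z ≤ 6.

The integrand, after substitution and multiplying by the volume element, becomes (18) · r, so

    ∭_V (∇·F) dV = ∫_0^{2π} ∫_0^{5} ∫_0^{6} (18) · r dz dr dθ.

Inner (z from 0 to 6): 108r.
Middle (r from 0 to 5): 1350.
Outer (θ from 0 to 2π): 2700π.

Therefore ∯_{∂V} F · n dS = 2700π.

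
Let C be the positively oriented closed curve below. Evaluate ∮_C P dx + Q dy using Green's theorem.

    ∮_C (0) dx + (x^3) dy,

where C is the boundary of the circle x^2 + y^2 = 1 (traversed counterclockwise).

Green's theorem converts the closed line integral into a double integral over the enclosed region D:

    ∮_C P dx + Q dy = ∬_D (∂Q/∂x - ∂P/∂y) dA.

Here P = 0, Q = x^3, so

    ∂Q/∂x = 3x^2,    ∂P/∂y = 0,
    ∂Q/∂x - ∂P/∂y = 3x^2.

D is the region x^2 + y^2 ≤ 1. Evaluating the double integral:

In polar coordinates (x = r cos θ, y = r sin θ, dA = r dr dθ) the integrand becomes 3r^2cos(θ)^2, so

    ∬_D (3x^2) dA = ∫_0^{2π} ∫_0^{1} (3r^2cos(θ)^2) · r dr dθ.

Inner (r from 0 to 1): 3cos(θ)^2/4.
Outer (θ from 0 to 2π): 3π/4.

Therefore ∮_C P dx + Q dy = 3π/4.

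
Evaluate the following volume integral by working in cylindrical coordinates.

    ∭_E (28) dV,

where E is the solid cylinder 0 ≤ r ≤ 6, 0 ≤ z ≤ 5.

In cylindrical coordinates, x = r cos(θ), y = r sin(θ), z = z, and dV = r dr dθ dz.

The integrand becomes 28, so

    ∭_E (28) dV = ∫_{0}^{2π} ∫_{0}^{6} ∫_{0}^{5} (28) · r dz dr dθ.

Inner (z): 140r.
Middle (r from 0 to 6): 2520.
Outer (θ): 5040π.

Therefore the triple integral equals 5040π.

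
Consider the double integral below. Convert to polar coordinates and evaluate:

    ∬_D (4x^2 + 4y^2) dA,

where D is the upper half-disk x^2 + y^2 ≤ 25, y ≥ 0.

The region D is 0 ≤ r ≤ 5, 0 ≤ θ ≤ π in polar coordinates, where x = r cos(θ), y = r sin(θ), and dA = r dr dθ.

Under the substitution, the integrand becomes 4r^2, so

    ∬_D (4x^2 + 4y^2) dA = ∫_{0}^{π} ∫_{0}^{5} (4r^2) · r dr dθ.

Inner integral (in r): ∫_{0}^{5} (4r^2) · r dr = 625.

Outer integral (in θ): ∫_{0}^{π} (625) dθ = 625π.

Therefore ∬_D (4x^2 + 4y^2) dA = 625π.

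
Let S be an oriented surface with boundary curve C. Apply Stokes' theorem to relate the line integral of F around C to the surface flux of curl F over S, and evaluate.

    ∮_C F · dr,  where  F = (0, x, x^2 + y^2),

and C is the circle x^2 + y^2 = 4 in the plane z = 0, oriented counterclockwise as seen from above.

Let S be the flat disk x^2 + y^2 ≤ 4 in the plane z = 0, with upward unit normal n̂ = ẑ. By Stokes' theorem,

    ∮_C F · dr = ∬_S (∇ × F) · n̂ dS = ∬_D (curl F)_z dA,

where D is the disk x^2 + y^2 ≤ 4.

Compute the curl of F = (0, x, x^2 + y^2):
    (∇ × F)_x = ∂F_z/∂y - ∂F_y/∂z = 2y,
    (∇ × F)_y = ∂F_x/∂z - ∂F_z/∂x = -2x,
    (∇ × F)_z = ∂F_y/∂x - ∂F_x/∂y = 1.

On z = 0, (curl F)_z = 1.

Convert to polar (x = r cos θ, y = r sin θ, dA = r dr dθ); the integrand becomes 1, so

    ∬_D (curl F)_z dA = ∫_0^{2π} ∫_0^{2} (1) · r dr dθ.

Inner (r from 0 to 2): 2.
Outer (θ from 0 to 2π): 4π.

Therefore ∮_C F · dr = 4π.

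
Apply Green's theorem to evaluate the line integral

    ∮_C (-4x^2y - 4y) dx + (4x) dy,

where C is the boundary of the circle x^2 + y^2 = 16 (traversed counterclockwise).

Green's theorem converts the closed line integral into a double integral over the enclosed region D:

    ∮_C P dx + Q dy = ∬_D (∂Q/∂x - ∂P/∂y) dA.

Here P = -4x^2y - 4y, Q = 4x, so

    ∂Q/∂x = 4,    ∂P/∂y = -4x^2 - 4,
    ∂Q/∂x - ∂P/∂y = 4x^2 + 8.

D is the region x^2 + y^2 ≤ 16. Evaluating the double integral:

In polar coordinates (x = r cos θ, y = r sin θ, dA = r dr dθ) the integrand becomes 4r^2cos(θ)^2 + 8, so

    ∬_D (4x^2 + 8) dA = ∫_0^{2π} ∫_0^{4} (4r^2cos(θ)^2 + 8) · r dr dθ.

Inner (r from 0 to 4): 256cos(θ)^2 + 64.
Outer (θ from 0 to 2π): 384π.

Therefore ∮_C P dx + Q dy = 384π.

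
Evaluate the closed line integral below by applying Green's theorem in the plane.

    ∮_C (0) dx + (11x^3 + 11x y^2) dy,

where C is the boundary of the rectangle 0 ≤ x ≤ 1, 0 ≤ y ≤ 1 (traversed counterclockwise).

Green's theorem converts the closed line integral into a double integral over the enclosed region D:

    ∮_C P dx + Q dy = ∬_D (∂Q/∂x - ∂P/∂y) dA.

Here P = 0, Q = 11x^3 + 11x y^2, so

    ∂Q/∂x = 33x^2 + 11y^2,    ∂P/∂y = 0,
    ∂Q/∂x - ∂P/∂y = 33x^2 + 11y^2.

D is the region 0 ≤ x ≤ 1, 0 ≤ y ≤ 1. Evaluating the double integral:

    ∬_D (33x^2 + 11y^2) dA = ∫_0^{1} ∫_0^{1} (33x^2 + 11y^2) dy dx.

Inner (y from 0 to 1): 33x^2 + 11/3.
Outer (x from 0 to 1): 44/3.

Therefore ∮_C P dx + Q dy = 44/3.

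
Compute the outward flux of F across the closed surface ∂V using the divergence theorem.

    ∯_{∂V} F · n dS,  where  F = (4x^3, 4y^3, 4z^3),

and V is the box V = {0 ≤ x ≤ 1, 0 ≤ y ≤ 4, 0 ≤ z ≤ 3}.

By the divergence theorem,

    ∯_{∂V} F · n dS = ∭_V (∇ · F) dV.

Compute the divergence:
    ∇ · F = ∂F_x/∂x + ∂F_y/∂y + ∂F_z/∂z = 12x^2 + 12y^2 + 12z^2.

V is a rectangular box, so dV = dx dy dz with 0 ≤ x ≤ 1, 0 ≤ y ≤ 4, 0 ≤ z ≤ 3.

Integrate (12x^2 + 12y^2 + 12z^2) over V as an iterated integral:

    ∭_V (∇·F) dV = ∫_0^{1} ∫_0^{4} ∫_0^{3} (12x^2 + 12y^2 + 12z^2) dz dy dx.

Inner (z from 0 to 3): 36x^2 + 36y^2 + 108.
Middle (y from 0 to 4): 144x^2 + 1200.
Outer (x from 0 to 1): 1248.

Therefore ∯_{∂V} F · n dS = 1248.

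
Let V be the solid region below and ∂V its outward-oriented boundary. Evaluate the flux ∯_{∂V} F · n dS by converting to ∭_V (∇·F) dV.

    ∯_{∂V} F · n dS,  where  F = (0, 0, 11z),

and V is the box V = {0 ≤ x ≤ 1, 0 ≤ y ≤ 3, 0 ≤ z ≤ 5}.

By the divergence theorem,

    ∯_{∂V} F · n dS = ∭_V (∇ · F) dV.

Compute the divergence:
    ∇ · F = ∂F_x/∂x + ∂F_y/∂y + ∂F_z/∂z = 0 + 0 + 11 = 11.

V is a rectangular box, so dV = dx dy dz with 0 ≤ x ≤ 1, 0 ≤ y ≤ 3, 0 ≤ z ≤ 5.

Integrate (11) over V as an iterated integral:

    ∭_V (∇·F) dV = ∫_0^{1} ∫_0^{3} ∫_0^{5} (11) dz dy dx.

Inner (z from 0 to 5): 55.
Middle (y from 0 to 3): 165.
Outer (x from 0 to 1): 165.

Therefore ∯_{∂V} F · n dS = 165.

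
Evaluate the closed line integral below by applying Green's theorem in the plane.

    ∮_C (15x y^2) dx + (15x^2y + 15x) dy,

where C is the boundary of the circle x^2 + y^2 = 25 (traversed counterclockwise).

Green's theorem converts the closed line integral into a double integral over the enclosed region D:

    ∮_C P dx + Q dy = ∬_D (∂Q/∂x - ∂P/∂y) dA.

Here P = 15x y^2, Q = 15x^2y + 15x, so

    ∂Q/∂x = 30x y + 15,    ∂P/∂y = 30x y,
    ∂Q/∂x - ∂P/∂y = 15.

D is the region x^2 + y^2 ≤ 25. Evaluating the double integral:

In polar coordinates (x = r cos θ, y = r sin θ, dA = r dr dθ) the integrand becomes 15, so

    ∬_D (15) dA = ∫_0^{2π} ∫_0^{5} (15) · r dr dθ.

Inner (r from 0 to 5): 375/2.
Outer (θ from 0 to 2π): 375π.

Therefore ∮_C P dx + Q dy = 375π.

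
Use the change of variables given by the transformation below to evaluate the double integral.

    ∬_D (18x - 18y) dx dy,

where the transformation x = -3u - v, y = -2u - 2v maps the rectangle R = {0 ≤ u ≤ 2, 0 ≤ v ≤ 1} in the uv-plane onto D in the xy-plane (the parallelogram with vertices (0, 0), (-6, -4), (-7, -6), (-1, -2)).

Compute the Jacobian determinant of (x, y) with respect to (u, v):

    ∂(x,y)/∂(u,v) = | -3  -1 | = (-3)(-2) - (-1)(-2) = 4.
                   | -2  -2 |

Its absolute value is |J| = 4 (the area scaling factor).

Substituting x = -3u - v, y = -2u - 2v into the integrand,

    18x - 18y → -18u + 18v,

so the integral becomes

    ∬_R (-18u + 18v) · |J| du dv = ∫_0^2 ∫_0^1 (-72u + 72v) dv du.

Inner (v): 36 - 72u.
Outer (u): -72.

Therefore ∬_D (18x - 18y) dx dy = -72.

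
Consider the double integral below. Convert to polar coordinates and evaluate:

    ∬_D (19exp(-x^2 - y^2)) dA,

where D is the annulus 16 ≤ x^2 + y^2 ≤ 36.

The region D is 4 ≤ r ≤ 6, 0 ≤ θ ≤ 2π in polar coordinates, where x = r cos(θ), y = r sin(θ), and dA = r dr dθ.

Under the substitution, the integrand becomes 19exp(-r^2), so

    ∬_D (19exp(-x^2 - y^2)) dA = ∫_{0}^{2π} ∫_{4}^{6} (19exp(-r^2)) · r dr dθ.

Inner integral (in r): ∫_{4}^{6} (19exp(-r^2)) · r dr = -(19 - 19exp(20))exp(-36)/2.

Outer integral (in θ): ∫_{0}^{2π} (-(19 - 19exp(20))exp(-36)/2) dθ = -19π (1 - exp(20))exp(-36).

Therefore ∬_D (19exp(-x^2 - y^2)) dA = -19π (1 - exp(20))exp(-36).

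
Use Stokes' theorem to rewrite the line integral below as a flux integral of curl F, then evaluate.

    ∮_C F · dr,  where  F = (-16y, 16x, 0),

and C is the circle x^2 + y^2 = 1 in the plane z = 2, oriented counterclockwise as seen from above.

Let S be the flat disk x^2 + y^2 ≤ 1 in the plane z = 2, with upward unit normal n̂ = ẑ. By Stokes' theorem,

    ∮_C F · dr = ∬_S (∇ × F) · n̂ dS = ∬_D (curl F)_z dA,

where D is the disk x^2 + y^2 ≤ 1.

Compute the curl of F = (-16y, 16x, 0):
    (∇ × F)_x = ∂F_z/∂y - ∂F_y/∂z = 0,
    (∇ × F)_y = ∂F_x/∂z - ∂F_z/∂x = 0,
    (∇ × F)_z = ∂F_y/∂x - ∂F_x/∂y = 32.

On z = 2, (curl F)_z = 32.

Convert to polar (x = r cos θ, y = r sin θ, dA = r dr dθ); the integrand becomes 32, so

    ∬_D (curl F)_z dA = ∫_0^{2π} ∫_0^{1} (32) · r dr dθ.

Inner (r from 0 to 1): 16.
Outer (θ from 0 to 2π): 32π.

Therefore ∮_C F · dr = 32π.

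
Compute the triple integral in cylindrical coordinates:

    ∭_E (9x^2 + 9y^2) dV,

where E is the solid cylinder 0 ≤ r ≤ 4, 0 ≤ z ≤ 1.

In cylindrical coordinates, x = r cos(θ), y = r sin(θ), z = z, and dV = r dr dθ dz.

The integrand becomes 9r^2, so

    ∭_E (9x^2 + 9y^2) dV = ∫_{0}^{2π} ∫_{0}^{4} ∫_{0}^{1} (9r^2) · r dz dr dθ.

Inner (z): 9r^3.
Middle (r from 0 to 4): 576.
Outer (θ): 1152π.

Therefore the triple integral equals 1152π.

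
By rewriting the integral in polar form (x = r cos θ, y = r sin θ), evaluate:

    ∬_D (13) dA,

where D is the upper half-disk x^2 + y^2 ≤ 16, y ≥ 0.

The region D is 0 ≤ r ≤ 4, 0 ≤ θ ≤ π in polar coordinates, where x = r cos(θ), y = r sin(θ), and dA = r dr dθ.

Under the substitution, the integrand becomes 13, so

    ∬_D (13) dA = ∫_{0}^{π} ∫_{0}^{4} (13) · r dr dθ.

Inner integral (in r): ∫_{0}^{4} (13) · r dr = 104.

Outer integral (in θ): ∫_{0}^{π} (104) dθ = 104π.

Therefore ∬_D (13) dA = 104π.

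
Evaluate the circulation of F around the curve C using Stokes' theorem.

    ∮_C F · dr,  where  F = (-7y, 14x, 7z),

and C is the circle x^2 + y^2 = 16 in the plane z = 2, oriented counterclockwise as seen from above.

Let S be the flat disk x^2 + y^2 ≤ 16 in the plane z = 2, with upward unit normal n̂ = ẑ. By Stokes' theorem,

    ∮_C F · dr = ∬_S (∇ × F) · n̂ dS = ∬_D (curl F)_z dA,

where D is the disk x^2 + y^2 ≤ 16.

Compute the curl of F = (-7y, 14x, 7z):
    (∇ × F)_x = ∂F_z/∂y - ∂F_y/∂z = 0,
    (∇ × F)_y = ∂F_x/∂z - ∂F_z/∂x = 0,
    (∇ × F)_z = ∂F_y/∂x - ∂F_x/∂y = 21.

On z = 2, (curl F)_z = 21.

Convert to polar (x = r cos θ, y = r sin θ, dA = r dr dθ); the integrand becomes 21, so

    ∬_D (curl F)_z dA = ∫_0^{2π} ∫_0^{4} (21) · r dr dθ.

Inner (r from 0 to 4): 168.
Outer (θ from 0 to 2π): 336π.

Therefore ∮_C F · dr = 336π.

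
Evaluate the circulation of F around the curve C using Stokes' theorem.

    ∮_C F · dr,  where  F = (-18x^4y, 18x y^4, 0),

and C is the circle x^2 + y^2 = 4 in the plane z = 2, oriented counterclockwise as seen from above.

Let S be the flat disk x^2 + y^2 ≤ 4 in the plane z = 2, with upward unit normal n̂ = ẑ. By Stokes' theorem,

    ∮_C F · dr = ∬_S (∇ × F) · n̂ dS = ∬_D (curl F)_z dA,

where D is the disk x^2 + y^2 ≤ 4.

Compute the curl of F = (-18x^4y, 18x y^4, 0):
    (∇ × F)_x = ∂F_z/∂y - ∂F_y/∂z = 0,
    (∇ × F)_y = ∂F_x/∂z - ∂F_z/∂x = 0,
    (∇ × F)_z = ∂F_y/∂x - ∂F_x/∂y = 18x^4 + 18y^4.

On z = 2, (curl F)_z = 18x^4 + 18y^4.

Convert to polar (x = r cos θ, y = r sin θ, dA = r dr dθ); the integrand becomes 18r^4(sin(θ)^4 + cos(θ)^4), so

    ∬_D (curl F)_z dA = ∫_0^{2π} ∫_0^{2} (18r^4(sin(θ)^4 + cos(θ)^4)) · r dr dθ.

Inner (r from 0 to 2): 192sin(θ)^4 + 192cos(θ)^4.
Outer (θ from 0 to 2π): 288π.

Therefore ∮_C F · dr = 288π.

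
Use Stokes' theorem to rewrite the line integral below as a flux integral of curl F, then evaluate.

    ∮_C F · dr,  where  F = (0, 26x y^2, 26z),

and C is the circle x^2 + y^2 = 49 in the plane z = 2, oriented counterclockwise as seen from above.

Let S be the flat disk x^2 + y^2 ≤ 49 in the plane z = 2, with upward unit normal n̂ = ẑ. By Stokes' theorem,

    ∮_C F · dr = ∬_S (∇ × F) · n̂ dS = ∬_D (curl F)_z dA,

where D is the disk x^2 + y^2 ≤ 49.

Compute the curl of F = (0, 26x y^2, 26z):
    (∇ × F)_x = ∂F_z/∂y - ∂F_y/∂z = 0,
    (∇ × F)_y = ∂F_x/∂z - ∂F_z/∂x = 0,
    (∇ × F)_z = ∂F_y/∂x - ∂F_x/∂y = 26y^2.

On z = 2, (curl F)_z = 26y^2.

Convert to polar (x = r cos θ, y = r sin θ, dA = r dr dθ); the integrand becomes 26r^2sin(θ)^2, so

    ∬_D (curl F)_z dA = ∫_0^{2π} ∫_0^{7} (26r^2sin(θ)^2) · r dr dθ.

Inner (r from 0 to 7): 31213sin(θ)^2/2.
Outer (θ from 0 to 2π): 31213π/2.

Therefore ∮_C F · dr = 31213π/2.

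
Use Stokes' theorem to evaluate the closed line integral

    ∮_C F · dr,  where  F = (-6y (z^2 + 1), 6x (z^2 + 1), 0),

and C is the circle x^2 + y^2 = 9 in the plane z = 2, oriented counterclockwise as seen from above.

Let S be the flat disk x^2 + y^2 ≤ 9 in the plane z = 2, with upward unit normal n̂ = ẑ. By Stokes' theorem,

    ∮_C F · dr = ∬_S (∇ × F) · n̂ dS = ∬_D (curl F)_z dA,

where D is the disk x^2 + y^2 ≤ 9.

Compute the curl of F = (-6y (z^2 + 1), 6x (z^2 + 1), 0):
    (∇ × F)_x = ∂F_z/∂y - ∂F_y/∂z = -12x z,
    (∇ × F)_y = ∂F_x/∂z - ∂F_z/∂x = -12y z,
    (∇ × F)_z = ∂F_y/∂x - ∂F_x/∂y = 12z^2 + 12.

On z = 2, (curl F)_z = 60.

Convert to polar (x = r cos θ, y = r sin θ, dA = r dr dθ); the integrand becomes 60, so

    ∬_D (curl F)_z dA = ∫_0^{2π} ∫_0^{3} (60) · r dr dθ.

Inner (r from 0 to 3): 270.
Outer (θ from 0 to 2π): 540π.

Therefore ∮_C F · dr = 540π.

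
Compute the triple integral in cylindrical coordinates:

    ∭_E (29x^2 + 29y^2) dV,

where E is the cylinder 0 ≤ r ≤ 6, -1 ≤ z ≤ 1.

In cylindrical coordinates, x = r cos(θ), y = r sin(θ), z = z, and dV = r dr dθ dz.

The integrand becomes 29r^2, so

    ∭_E (29x^2 + 29y^2) dV = ∫_{0}^{2π} ∫_{0}^{6} ∫_{-1}^{1} (29r^2) · r dz dr dθ.

Inner (z): 58r^3.
Middle (r from 0 to 6): 18792.
Outer (θ): 37584π.

Therefore the triple integral equals 37584π.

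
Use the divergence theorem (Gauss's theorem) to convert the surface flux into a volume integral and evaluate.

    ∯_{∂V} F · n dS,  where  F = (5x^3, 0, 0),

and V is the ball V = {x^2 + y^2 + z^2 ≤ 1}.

By the divergence theorem,

    ∯_{∂V} F · n dS = ∭_V (∇ · F) dV.

Compute the divergence:
    ∇ · F = ∂F_x/∂x + ∂F_y/∂y + ∂F_z/∂z = 15x^2 + 0 + 0 = 15x^2.

In spherical coordinates, x = ρ sin(φ) cos(θ), y = ρ sin(φ) sin(θ), z = ρ cos(φ), dV = ρ^2 sin(φ) dρ dφ dθ, with 0 ≤ ρ ≤ 1, 0 ≤ φ ≤ π, 0 ≤ θ ≤ 2π.

The integrand, after substitution and multiplying by the volume element, becomes (15ρ^2sin(φ)^2cos(θ)^2) · ρ^2 sin(φ), so

    ∭_V (∇·F) dV = ∫_0^{2π} ∫_0^{π} ∫_0^{1} (15ρ^2sin(φ)^2cos(θ)^2) · ρ^2 sin(φ) dρ dφ dθ.

Inner (ρ from 0 to 1): 3sin(φ)^3cos(θ)^2.
Middle (φ from 0 to π): 4cos(θ)^2.
Outer (θ from 0 to 2π): 4π.

Therefore ∯_{∂V} F · n dS = 4π.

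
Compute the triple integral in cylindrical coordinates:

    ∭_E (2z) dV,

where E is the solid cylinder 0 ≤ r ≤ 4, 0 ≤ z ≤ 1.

In cylindrical coordinates, x = r cos(θ), y = r sin(θ), z = z, and dV = r dr dθ dz.

The integrand becomes 2z, so

    ∭_E (2z) dV = ∫_{0}^{2π} ∫_{0}^{4} ∫_{0}^{1} (2z) · r dz dr dθ.

Inner (z): r.
Middle (r from 0 to 4): 8.
Outer (θ): 16π.

Therefore the triple integral equals 16π.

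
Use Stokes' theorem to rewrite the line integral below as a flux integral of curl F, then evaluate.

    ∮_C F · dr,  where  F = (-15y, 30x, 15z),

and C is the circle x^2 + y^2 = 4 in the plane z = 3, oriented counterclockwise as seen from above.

Let S be the flat disk x^2 + y^2 ≤ 4 in the plane z = 3, with upward unit normal n̂ = ẑ. By Stokes' theorem,

    ∮_C F · dr = ∬_S (∇ × F) · n̂ dS = ∬_D (curl F)_z dA,

where D is the disk x^2 + y^2 ≤ 4.

Compute the curl of F = (-15y, 30x, 15z):
    (∇ × F)_x = ∂F_z/∂y - ∂F_y/∂z = 0,
    (∇ × F)_y = ∂F_x/∂z - ∂F_z/∂x = 0,
    (∇ × F)_z = ∂F_y/∂x - ∂F_x/∂y = 45.

On z = 3, (curl F)_z = 45.

Convert to polar (x = r cos θ, y = r sin θ, dA = r dr dθ); the integrand becomes 45, so

    ∬_D (curl F)_z dA = ∫_0^{2π} ∫_0^{2} (45) · r dr dθ.

Inner (r from 0 to 2): 90.
Outer (θ from 0 to 2π): 180π.

Therefore ∮_C F · dr = 180π.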